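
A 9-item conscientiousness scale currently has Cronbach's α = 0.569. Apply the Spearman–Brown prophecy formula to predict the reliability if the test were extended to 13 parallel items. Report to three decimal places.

predicted reliability = 0.656

Length factor m = 13/9 = 1.4444
α' = m·α / (1 + (m−1)·α)
   = 13/9 × 0.569 / (1 + (13/9 − 1) × 0.569)
   = 0.8219 / 1.2529 = 0.656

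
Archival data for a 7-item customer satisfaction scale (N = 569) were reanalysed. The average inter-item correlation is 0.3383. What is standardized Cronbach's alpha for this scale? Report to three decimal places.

Standardized α = k·r̄ / (1 + (k−1)·r̄) = 7 × 0.3383 / (1 + 6 × 0.3383)
  = 2.3681 / 3.0298 = 0.782

α = 0.782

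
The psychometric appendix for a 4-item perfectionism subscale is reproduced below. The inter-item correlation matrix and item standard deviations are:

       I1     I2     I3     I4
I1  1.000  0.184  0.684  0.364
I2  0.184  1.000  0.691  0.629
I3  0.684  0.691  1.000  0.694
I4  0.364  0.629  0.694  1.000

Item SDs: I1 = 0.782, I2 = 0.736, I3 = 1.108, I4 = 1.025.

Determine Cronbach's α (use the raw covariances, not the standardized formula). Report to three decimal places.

α = 0.829

Σσ²ᵢ = 0.782² + 0.736² + 1.108² + 1.025² = 3.4315
Covariances σ_ij = r_ij · s_i · s_j:
  σ(I1,I2) = 0.184 × 0.782 × 0.736 = 0.1059
  σ(I1,I3) = 0.684 × 0.782 × 1.108 = 0.5927
  σ(I1,I4) = 0.364 × 0.782 × 1.025 = 0.2918
  σ(I2,I3) = 0.691 × 0.736 × 1.108 = 0.5635
  σ(I2,I4) = 0.629 × 0.736 × 1.025 = 0.4745
  σ(I3,I4) = 0.694 × 1.108 × 1.025 = 0.7882
σ²_T = Σσ²ᵢ + 2·Σσ_ij = 3.4315 + 2 × 2.8166 = 9.0647
α = (4/3)·(1 − 3.4315/9.0647) = 0.829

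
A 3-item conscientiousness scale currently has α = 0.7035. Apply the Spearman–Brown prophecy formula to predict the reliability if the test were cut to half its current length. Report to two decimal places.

Length factor m = 1/2
α' = m·α / (1 − (1−m)·α)
   = 1/2 × 0.7035 / (1 − (1 − 1/2) × 0.7035)
   = 0.3518 / 0.6482 = 0.54

predicted reliability = 0.54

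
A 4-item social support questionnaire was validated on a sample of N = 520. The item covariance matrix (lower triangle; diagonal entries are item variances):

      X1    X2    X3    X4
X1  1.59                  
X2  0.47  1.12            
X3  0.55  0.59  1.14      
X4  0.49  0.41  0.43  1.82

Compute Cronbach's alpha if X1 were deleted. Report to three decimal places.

Remaining items: X2, X3, X4 (k = 3).
sum of item variances = 1.12 + 1.14 + 1.82 = 4.08
σ²_total = 4.08 + 2 × 1.43 = 6.94
α (item deleted) = (3/2)·(1 − 4.08/6.94) = 0.618

Cronbach's alpha = 0.618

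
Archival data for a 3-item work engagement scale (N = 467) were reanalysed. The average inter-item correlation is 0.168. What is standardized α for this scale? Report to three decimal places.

Standardized α = k·r̄ / (1 + (k−1)·r̄) = 3 × 0.168 / (1 + 2 × 0.168)
  = 0.5040 / 1.3360 = 0.377

standardized α = 0.377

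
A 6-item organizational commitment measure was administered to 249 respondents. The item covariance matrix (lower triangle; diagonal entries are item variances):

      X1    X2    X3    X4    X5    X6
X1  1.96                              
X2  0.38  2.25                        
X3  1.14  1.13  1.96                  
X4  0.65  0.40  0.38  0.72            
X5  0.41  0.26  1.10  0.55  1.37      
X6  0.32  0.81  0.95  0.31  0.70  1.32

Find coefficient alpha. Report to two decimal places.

α = 0.80

Σσ²ᵢ = 1.96 + 2.25 + 1.96 + 0.72 + 1.37 + 1.32 = 9.58
Sum of the distinct covariances = 9.49
σ²_total = 9.58 + 2 × 9.49 = 28.56
α = (k/(k−1))·(1 − Σσ²ᵢ/σ²_total) = (6/5)·(1 − 9.58/28.56) = 0.80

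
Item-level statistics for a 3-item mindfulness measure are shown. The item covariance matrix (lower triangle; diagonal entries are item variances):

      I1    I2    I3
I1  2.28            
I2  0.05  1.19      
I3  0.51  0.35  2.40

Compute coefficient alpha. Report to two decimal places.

α = 0.36

Σσ²ᵢ = 2.28 + 1.19 + 2.40 = 5.87
Σ_{i<j} σ_ij = 0.91
total variance = 5.87 + 2 × 0.91 = 7.69
α = (k/(k−1))·(1 − Σσ²ᵢ/total variance) = (3/2)·(1 − 5.87/7.69) = 0.36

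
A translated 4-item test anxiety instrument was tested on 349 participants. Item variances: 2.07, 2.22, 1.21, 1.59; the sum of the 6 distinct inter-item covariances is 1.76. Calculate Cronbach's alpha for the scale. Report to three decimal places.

Σσ²ᵢ = 2.07 + 2.22 + 1.21 + 1.59 = 7.09
Sum of distinct covariances = 1.76
σ²_total = Σσ²ᵢ + 2·Σcov = 7.09 + 2 × 1.76 = 10.61
α = (4/3)·(1 − 7.09/10.61) = 0.442

α = 0.442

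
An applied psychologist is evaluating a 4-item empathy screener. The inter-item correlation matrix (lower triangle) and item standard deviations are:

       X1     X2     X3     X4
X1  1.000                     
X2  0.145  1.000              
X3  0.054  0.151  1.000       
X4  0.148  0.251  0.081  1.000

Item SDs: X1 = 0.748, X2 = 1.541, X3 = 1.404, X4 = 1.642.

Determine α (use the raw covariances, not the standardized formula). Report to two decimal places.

Σσ²ᵢ = 0.748² + 1.541² + 1.404² + 1.642² = 7.6016
Covariances σ_ij = r_ij · s_i · s_j:
  σ(X1,X2) = 0.145 × 0.748 × 1.541 = 0.1671
  σ(X1,X3) = 0.054 × 0.748 × 1.404 = 0.0567
  σ(X1,X4) = 0.148 × 0.748 × 1.642 = 0.1818
  σ(X2,X3) = 0.151 × 1.541 × 1.404 = 0.3267
  σ(X2,X4) = 0.251 × 1.541 × 1.642 = 0.6351
  σ(X3,X4) = 0.081 × 1.404 × 1.642 = 0.1867
σ²_T = Σσ²ᵢ + 2·Σσ_ij = 7.6016 + 2 × 1.5541 = 10.7098
α = (4/3)·(1 − 7.6016/10.7098) = 0.39

α = 0.39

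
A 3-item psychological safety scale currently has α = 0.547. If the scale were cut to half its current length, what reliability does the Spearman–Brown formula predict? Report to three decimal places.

Length factor m = 1/2
α' = m·α / (1 − (1−m)·α)
   = 1/2 × 0.547 / (1 − (1 − 1/2) × 0.547)
   = 0.2735 / 0.7265 = 0.376

predicted reliability = 0.376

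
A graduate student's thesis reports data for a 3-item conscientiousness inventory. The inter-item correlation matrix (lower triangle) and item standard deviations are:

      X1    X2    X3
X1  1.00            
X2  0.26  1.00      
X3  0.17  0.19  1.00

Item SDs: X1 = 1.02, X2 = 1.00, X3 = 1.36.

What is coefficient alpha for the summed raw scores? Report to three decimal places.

α = 0.421

Σσ²ᵢ = 1.02² + 1.00² + 1.36² = 3.8900
Covariances σ_ij = r_ij · s_i · s_j:
  σ(X1,X2) = 0.26 × 1.02 × 1.00 = 0.2652
  σ(X1,X3) = 0.17 × 1.02 × 1.36 = 0.2358
  σ(X2,X3) = 0.19 × 1.00 × 1.36 = 0.2584
σ²_T = Σσ²ᵢ + 2·Σσ_ij = 3.8900 + 2 × 0.7594 = 5.4088
α = (3/2)·(1 − 3.8900/5.4088) = 0.421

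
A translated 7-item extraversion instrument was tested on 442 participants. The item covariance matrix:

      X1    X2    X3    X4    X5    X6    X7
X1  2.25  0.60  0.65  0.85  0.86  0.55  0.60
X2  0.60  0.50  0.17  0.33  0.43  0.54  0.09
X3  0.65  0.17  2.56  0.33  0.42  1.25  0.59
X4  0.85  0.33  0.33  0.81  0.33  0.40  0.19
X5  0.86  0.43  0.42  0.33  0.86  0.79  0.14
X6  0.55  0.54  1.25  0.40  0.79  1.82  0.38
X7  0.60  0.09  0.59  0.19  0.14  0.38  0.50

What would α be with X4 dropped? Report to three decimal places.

Remaining items: X1, X2, X3, X5, X6, X7 (k = 6).
sum of item variances = 2.25 + 0.50 + 2.56 + 0.86 + 1.82 + 0.50 = 8.49
σ²_total = 8.49 + 2 × 8.06 = 24.61
α (item deleted) = (6/5)·(1 − 8.49/24.61) = 0.786

α = 0.786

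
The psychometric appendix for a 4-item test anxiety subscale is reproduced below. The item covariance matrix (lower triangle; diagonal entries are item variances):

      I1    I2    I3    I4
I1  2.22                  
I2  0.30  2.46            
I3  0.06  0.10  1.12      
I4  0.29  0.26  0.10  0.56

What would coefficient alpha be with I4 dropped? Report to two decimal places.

coefficient alpha = 0.21

Remaining items: I1, I2, I3 (k = 3).
ΣVar(i) = 2.22 + 2.46 + 1.12 = 5.80
total variance = 5.80 + 2 × 0.46 = 6.72
α (item deleted) = (3/2)·(1 − 5.80/6.72) = 0.21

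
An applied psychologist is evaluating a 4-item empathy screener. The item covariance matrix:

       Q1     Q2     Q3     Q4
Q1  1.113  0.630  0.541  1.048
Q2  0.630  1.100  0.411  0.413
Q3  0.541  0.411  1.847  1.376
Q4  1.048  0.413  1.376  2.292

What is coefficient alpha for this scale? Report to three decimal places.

coefficient alpha = 0.776

Σσ²ᵢ = 1.113 + 1.100 + 1.847 + 2.292 = 6.352
Sum of the distinct covariances = 4.419
total variance = 6.352 + 2 × 4.419 = 15.190
α = (k/(k−1))·(1 − Σσ²ᵢ/total variance) = (4/3)·(1 − 6.352/15.190) = 0.776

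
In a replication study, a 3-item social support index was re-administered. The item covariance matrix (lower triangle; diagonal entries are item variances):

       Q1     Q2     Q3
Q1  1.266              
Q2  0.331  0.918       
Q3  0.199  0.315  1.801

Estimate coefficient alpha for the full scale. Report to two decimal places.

sum of item variances = 1.266 + 0.918 + 1.801 = 3.985
Sum of the distinct covariances = 0.845
total variance = 3.985 + 2 × 0.845 = 5.675
α = (k/(k−1))·(1 − sum of item variances/total variance) = (3/2)·(1 − 3.985/5.675) = 0.45

coefficient alpha = 0.45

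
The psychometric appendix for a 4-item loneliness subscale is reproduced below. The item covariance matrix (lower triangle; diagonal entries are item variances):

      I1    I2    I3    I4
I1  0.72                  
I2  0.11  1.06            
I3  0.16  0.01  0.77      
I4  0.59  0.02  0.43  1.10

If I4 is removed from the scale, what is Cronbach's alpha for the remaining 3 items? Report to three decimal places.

Cronbach's alpha = 0.270

Remaining items: I1, I2, I3 (k = 3).
Σσᵢ² = 0.72 + 1.06 + 0.77 = 2.55
total variance = 2.55 + 2 × 0.28 = 3.11
α (item deleted) = (3/2)·(1 − 2.55/3.11) = 0.270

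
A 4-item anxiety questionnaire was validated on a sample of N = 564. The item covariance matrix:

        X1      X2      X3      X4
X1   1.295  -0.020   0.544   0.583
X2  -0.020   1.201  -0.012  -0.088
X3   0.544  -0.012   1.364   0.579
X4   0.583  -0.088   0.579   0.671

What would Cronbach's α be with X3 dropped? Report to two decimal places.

Cronbach's α = 0.35

Remaining items: X1, X2, X4 (k = 3).
Σσᵢ² = 1.295 + 1.201 + 0.671 = 3.167
Var(T) = 3.167 + 2 × 0.475 = 4.117
α (item deleted) = (3/2)·(1 − 3.167/4.117) = 0.35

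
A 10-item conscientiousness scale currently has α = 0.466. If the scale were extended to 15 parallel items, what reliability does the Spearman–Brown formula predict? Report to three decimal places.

predicted reliability = 0.567

Length factor m = 15/10 = 1.5000
α' = m·α / (1 + (m−1)·α)
   = 15/10 × 0.466 / (1 + (15/10 − 1) × 0.466)
   = 0.6990 / 1.2330 = 0.567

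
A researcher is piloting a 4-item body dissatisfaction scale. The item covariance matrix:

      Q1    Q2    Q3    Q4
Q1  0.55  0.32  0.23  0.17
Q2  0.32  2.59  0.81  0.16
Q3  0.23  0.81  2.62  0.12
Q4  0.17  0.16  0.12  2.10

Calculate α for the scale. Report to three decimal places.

α = 0.420

ΣVar(i) = 0.55 + 2.59 + 2.62 + 2.10 = 7.86
Sum of off-diagonal covariances = 1.81
Var(T) = 7.86 + 2 × 1.81 = 11.48
α = (k/(k−1))·(1 − ΣVar(i)/Var(T)) = (4/3)·(1 − 7.86/11.48) = 0.420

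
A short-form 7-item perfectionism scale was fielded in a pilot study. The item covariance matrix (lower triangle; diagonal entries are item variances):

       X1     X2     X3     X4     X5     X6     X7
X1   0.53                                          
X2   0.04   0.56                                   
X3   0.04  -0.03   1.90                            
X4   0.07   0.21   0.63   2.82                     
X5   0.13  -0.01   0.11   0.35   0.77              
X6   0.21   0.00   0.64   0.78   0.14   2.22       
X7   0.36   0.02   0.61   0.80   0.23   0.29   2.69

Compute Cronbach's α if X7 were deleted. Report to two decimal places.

α = 0.52

Remaining items: X1, X2, X3, X4, X5, X6 (k = 6).
ΣVar(i) = 0.53 + 0.56 + 1.90 + 2.82 + 0.77 + 2.22 = 8.80
σ²_total = 8.80 + 2 × 3.31 = 15.42
α (item deleted) = (6/5)·(1 − 8.80/15.42) = 0.52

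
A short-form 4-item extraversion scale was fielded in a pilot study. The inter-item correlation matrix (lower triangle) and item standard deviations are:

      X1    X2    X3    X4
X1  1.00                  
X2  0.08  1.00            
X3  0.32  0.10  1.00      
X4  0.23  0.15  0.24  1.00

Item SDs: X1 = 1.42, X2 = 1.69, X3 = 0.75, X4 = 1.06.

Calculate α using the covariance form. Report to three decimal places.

Σσ²ᵢ = 1.42² + 1.69² + 0.75² + 1.06² = 6.5586
Covariances σ_ij = r_ij · s_i · s_j:
  σ(X1,X2) = 0.08 × 1.42 × 1.69 = 0.1920
  σ(X1,X3) = 0.32 × 1.42 × 0.75 = 0.3408
  σ(X1,X4) = 0.23 × 1.42 × 1.06 = 0.3462
  σ(X2,X3) = 0.10 × 1.69 × 0.75 = 0.1268
  σ(X2,X4) = 0.15 × 1.69 × 1.06 = 0.2687
  σ(X3,X4) = 0.24 × 0.75 × 1.06 = 0.1908
σ²_T = Σσ²ᵢ + 2·Σσ_ij = 6.5586 + 2 × 1.4653 = 9.4892
α = (4/3)·(1 − 6.5586/9.4892) = 0.412

α = 0.412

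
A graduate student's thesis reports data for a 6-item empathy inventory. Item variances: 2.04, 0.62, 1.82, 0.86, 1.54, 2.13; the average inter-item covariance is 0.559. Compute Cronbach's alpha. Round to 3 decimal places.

α = 0.781

sum of item variances = 2.04 + 0.62 + 1.82 + 0.86 + 1.54 + 2.13 = 9.01
Sum of the 15 distinct covariances = 15 × 0.559 = 8.385
total variance = sum of item variances + 2·Σcov = 9.01 + 2 × 8.385 = 25.780
α = (6/5)·(1 − 9.01/25.780) = 0.781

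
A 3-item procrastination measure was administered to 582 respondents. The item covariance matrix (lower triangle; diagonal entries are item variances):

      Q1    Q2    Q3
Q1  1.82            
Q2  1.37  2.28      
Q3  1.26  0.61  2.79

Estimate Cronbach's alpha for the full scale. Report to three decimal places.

Σσ²ᵢ = 1.82 + 2.28 + 2.79 = 6.89
Sum of off-diagonal covariances = 3.24
σ²_total = 6.89 + 2 × 3.24 = 13.37
α = (k/(k−1))·(1 − Σσ²ᵢ/σ²_total) = (3/2)·(1 − 6.89/13.37) = 0.727

α = 0.727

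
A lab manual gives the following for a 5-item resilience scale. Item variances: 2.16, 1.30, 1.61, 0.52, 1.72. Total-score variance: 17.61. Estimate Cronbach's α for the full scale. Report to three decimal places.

Cronbach's α = 0.731

sum of item variances = 2.16 + 1.30 + 1.61 + 0.52 + 1.72 = 7.31
α = (k/(k−1))·(1 − sum of item variances/σ²_total) = (5/4)·(1 − 7.31/17.61) = 0.731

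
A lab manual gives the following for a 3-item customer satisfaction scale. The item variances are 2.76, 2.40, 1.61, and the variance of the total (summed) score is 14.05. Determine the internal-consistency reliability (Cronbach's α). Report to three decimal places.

Cronbach's α = 0.777

ΣVar(i) = 2.76 + 2.40 + 1.61 = 6.77
α = (k/(k−1))·(1 − ΣVar(i)/σ²_total) = (3/2)·(1 − 6.77/14.05) = 0.777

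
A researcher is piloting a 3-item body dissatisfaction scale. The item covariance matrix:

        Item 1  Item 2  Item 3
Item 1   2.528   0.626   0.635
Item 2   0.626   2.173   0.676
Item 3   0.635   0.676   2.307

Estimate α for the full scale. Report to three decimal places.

sum of item variances = 2.528 + 2.173 + 2.307 = 7.008
Sum of off-diagonal covariances = 1.937
σ²_total = 7.008 + 2 × 1.937 = 10.882
α = (k/(k−1))·(1 − sum of item variances/σ²_total) = (3/2)·(1 − 7.008/10.882) = 0.534

α = 0.534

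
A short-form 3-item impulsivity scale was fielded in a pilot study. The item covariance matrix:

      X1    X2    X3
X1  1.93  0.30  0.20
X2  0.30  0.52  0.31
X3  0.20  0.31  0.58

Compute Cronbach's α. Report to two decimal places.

ΣVar(i) = 1.93 + 0.52 + 0.58 = 3.03
Sum of the distinct covariances = 0.81
total variance = 3.03 + 2 × 0.81 = 4.65
α = (k/(k−1))·(1 − ΣVar(i)/total variance) = (3/2)·(1 − 3.03/4.65) = 0.52

α = 0.52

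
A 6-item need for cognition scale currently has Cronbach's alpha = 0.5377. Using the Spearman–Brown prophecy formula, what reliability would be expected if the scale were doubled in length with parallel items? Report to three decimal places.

Length factor m = 2
α' = m·α / (1 + (m−1)·α)
   = 2 × 0.5377 / (1 + (2 − 1) × 0.5377)
   = 1.0754 / 1.5377 = 0.699

predicted reliability = 0.699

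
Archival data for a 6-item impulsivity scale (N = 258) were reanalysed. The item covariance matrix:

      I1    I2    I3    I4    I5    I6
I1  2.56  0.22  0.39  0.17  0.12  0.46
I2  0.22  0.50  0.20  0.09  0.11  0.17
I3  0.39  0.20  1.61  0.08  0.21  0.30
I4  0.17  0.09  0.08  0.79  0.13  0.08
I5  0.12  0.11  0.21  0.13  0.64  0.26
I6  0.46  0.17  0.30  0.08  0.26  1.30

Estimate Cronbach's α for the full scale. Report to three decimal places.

Σσᵢ² = 2.56 + 0.50 + 1.61 + 0.79 + 0.64 + 1.30 = 7.40
Sum of off-diagonal covariances = 2.99
σ²_T = 7.40 + 2 × 2.99 = 13.38
α = (k/(k−1))·(1 − Σσᵢ²/σ²_T) = (6/5)·(1 − 7.40/13.38) = 0.536

Cronbach's α = 0.536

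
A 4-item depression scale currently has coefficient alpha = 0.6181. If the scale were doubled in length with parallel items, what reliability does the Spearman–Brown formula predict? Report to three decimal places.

predicted reliability = 0.764

Length factor m = 2
α' = m·α / (1 + (m−1)·α)
   = 2 × 0.6181 / (1 + (2 − 1) × 0.6181)
   = 1.2362 / 1.6181 = 0.764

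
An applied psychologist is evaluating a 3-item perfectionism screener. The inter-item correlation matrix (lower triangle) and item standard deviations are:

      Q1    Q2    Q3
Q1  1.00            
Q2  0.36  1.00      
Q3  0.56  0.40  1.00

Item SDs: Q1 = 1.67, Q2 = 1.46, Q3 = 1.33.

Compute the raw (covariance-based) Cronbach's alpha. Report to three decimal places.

Σσ²ᵢ = 1.67² + 1.46² + 1.33² = 6.6894
Covariances σ_ij = r_ij · s_i · s_j:
  σ(Q1,Q2) = 0.36 × 1.67 × 1.46 = 0.8778
  σ(Q1,Q3) = 0.56 × 1.67 × 1.33 = 1.2438
  σ(Q2,Q3) = 0.40 × 1.46 × 1.33 = 0.7767
σ²_T = Σσ²ᵢ + 2·Σσ_ij = 6.6894 + 2 × 2.8983 = 12.4860
α = (3/2)·(1 − 6.6894/12.4860) = 0.696

α = 0.696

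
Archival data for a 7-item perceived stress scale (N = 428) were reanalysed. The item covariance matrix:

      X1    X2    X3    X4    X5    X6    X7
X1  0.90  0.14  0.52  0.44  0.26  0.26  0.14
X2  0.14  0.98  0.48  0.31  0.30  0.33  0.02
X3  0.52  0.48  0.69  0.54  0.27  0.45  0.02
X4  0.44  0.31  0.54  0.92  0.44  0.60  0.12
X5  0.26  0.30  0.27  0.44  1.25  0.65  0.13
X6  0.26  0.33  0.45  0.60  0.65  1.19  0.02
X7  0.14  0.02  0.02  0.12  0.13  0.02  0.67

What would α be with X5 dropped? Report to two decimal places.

Remaining items: X1, X2, X3, X4, X6, X7 (k = 6).
ΣVar(i) = 0.90 + 0.98 + 0.69 + 0.92 + 1.19 + 0.67 = 5.35
σ²_total = 5.35 + 2 × 4.39 = 14.13
α (item deleted) = (6/5)·(1 − 5.35/14.13) = 0.75

α = 0.75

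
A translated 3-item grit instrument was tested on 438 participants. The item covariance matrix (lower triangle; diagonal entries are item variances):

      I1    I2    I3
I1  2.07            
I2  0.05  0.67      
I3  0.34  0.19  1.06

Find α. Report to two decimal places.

sum of item variances = 2.07 + 0.67 + 1.06 = 3.80
Sum of the distinct covariances = 0.58
σ²_total = 3.80 + 2 × 0.58 = 4.96
α = (k/(k−1))·(1 − sum of item variances/σ²_total) = (3/2)·(1 − 3.80/4.96) = 0.35

α = 0.35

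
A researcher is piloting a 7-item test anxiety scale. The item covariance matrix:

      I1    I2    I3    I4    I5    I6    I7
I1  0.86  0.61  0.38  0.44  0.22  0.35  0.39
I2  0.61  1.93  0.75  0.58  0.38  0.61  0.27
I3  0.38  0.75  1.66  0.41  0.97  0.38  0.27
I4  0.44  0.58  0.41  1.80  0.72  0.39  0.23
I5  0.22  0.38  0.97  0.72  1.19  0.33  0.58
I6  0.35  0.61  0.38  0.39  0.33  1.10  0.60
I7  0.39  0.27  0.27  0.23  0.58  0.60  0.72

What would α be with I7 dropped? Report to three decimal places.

Remaining items: I1, I2, I3, I4, I5, I6 (k = 6).
sum of item variances = 0.86 + 1.93 + 1.66 + 1.80 + 1.19 + 1.10 = 8.54
Var(T) = 8.54 + 2 × 7.52 = 23.58
α (item deleted) = (6/5)·(1 − 8.54/23.58) = 0.765

α = 0.765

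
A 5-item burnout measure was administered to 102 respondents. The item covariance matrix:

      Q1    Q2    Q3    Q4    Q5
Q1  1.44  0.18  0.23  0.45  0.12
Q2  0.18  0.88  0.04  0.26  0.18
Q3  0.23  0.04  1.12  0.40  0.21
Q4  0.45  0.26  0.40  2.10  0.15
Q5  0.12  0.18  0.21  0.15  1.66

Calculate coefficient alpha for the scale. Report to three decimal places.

sum of item variances = 1.44 + 0.88 + 1.12 + 2.10 + 1.66 = 7.20
Sum of the distinct covariances = 2.22
total variance = 7.20 + 2 × 2.22 = 11.64
α = (k/(k−1))·(1 − sum of item variances/total variance) = (5/4)·(1 − 7.20/11.64) = 0.477

coefficient alpha = 0.477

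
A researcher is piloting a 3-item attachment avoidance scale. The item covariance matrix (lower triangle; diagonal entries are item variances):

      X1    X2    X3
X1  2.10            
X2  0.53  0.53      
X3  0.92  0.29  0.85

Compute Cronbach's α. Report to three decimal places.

α = 0.750

Σσᵢ² = 2.10 + 0.53 + 0.85 = 3.48
Σ_{i<j} σ_ij = 1.74
σ²_total = 3.48 + 2 × 1.74 = 6.96
α = (k/(k−1))·(1 − Σσᵢ²/σ²_total) = (3/2)·(1 − 3.48/6.96) = 0.750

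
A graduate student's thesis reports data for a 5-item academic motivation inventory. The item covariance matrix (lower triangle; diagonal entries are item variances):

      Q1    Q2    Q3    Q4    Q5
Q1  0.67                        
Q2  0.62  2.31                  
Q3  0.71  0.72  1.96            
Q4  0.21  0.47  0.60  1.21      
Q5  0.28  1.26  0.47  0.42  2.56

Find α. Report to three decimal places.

α = 0.712

ΣVar(i) = 0.67 + 2.31 + 1.96 + 1.21 + 2.56 = 8.71
Sum of off-diagonal covariances = 5.76
σ²_T = 8.71 + 2 × 5.76 = 20.23
α = (k/(k−1))·(1 − ΣVar(i)/σ²_T) = (5/4)·(1 − 8.71/20.23) = 0.712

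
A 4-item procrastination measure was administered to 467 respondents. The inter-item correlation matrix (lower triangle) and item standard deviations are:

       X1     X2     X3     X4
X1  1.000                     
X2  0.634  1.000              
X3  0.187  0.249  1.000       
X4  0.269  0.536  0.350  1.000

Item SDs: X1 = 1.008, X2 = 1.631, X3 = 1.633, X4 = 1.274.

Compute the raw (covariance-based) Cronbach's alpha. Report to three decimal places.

Σσ²ᵢ = 1.008² + 1.631² + 1.633² + 1.274² = 7.9660
Covariances σ_ij = r_ij · s_i · s_j:
  σ(X1,X2) = 0.634 × 1.008 × 1.631 = 1.0423
  σ(X1,X3) = 0.187 × 1.008 × 1.633 = 0.3078
  σ(X1,X4) = 0.269 × 1.008 × 1.274 = 0.3454
  σ(X2,X3) = 0.249 × 1.631 × 1.633 = 0.6632
  σ(X2,X4) = 0.536 × 1.631 × 1.274 = 1.1138
  σ(X3,X4) = 0.350 × 1.633 × 1.274 = 0.7282
σ²_T = Σσ²ᵢ + 2·Σσ_ij = 7.9660 + 2 × 4.2007 = 16.3674
α = (4/3)·(1 − 7.9660/16.3674) = 0.684

Cronbach's alpha = 0.684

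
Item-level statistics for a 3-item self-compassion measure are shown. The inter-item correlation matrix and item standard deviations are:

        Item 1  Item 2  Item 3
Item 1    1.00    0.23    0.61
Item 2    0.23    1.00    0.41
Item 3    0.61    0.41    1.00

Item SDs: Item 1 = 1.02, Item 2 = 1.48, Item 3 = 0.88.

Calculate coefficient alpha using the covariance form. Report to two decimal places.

Σσ²ᵢ = 1.02² + 1.48² + 0.88² = 4.0052
Covariances σ_ij = r_ij · s_i · s_j:
  σ(Item 1,Item 2) = 0.23 × 1.02 × 1.48 = 0.3472
  σ(Item 1,Item 3) = 0.61 × 1.02 × 0.88 = 0.5475
  σ(Item 2,Item 3) = 0.41 × 1.48 × 0.88 = 0.5340
σ²_T = Σσ²ᵢ + 2·Σσ_ij = 4.0052 + 2 × 1.4287 = 6.8626
α = (3/2)·(1 − 4.0052/6.8626) = 0.62

coefficient alpha = 0.62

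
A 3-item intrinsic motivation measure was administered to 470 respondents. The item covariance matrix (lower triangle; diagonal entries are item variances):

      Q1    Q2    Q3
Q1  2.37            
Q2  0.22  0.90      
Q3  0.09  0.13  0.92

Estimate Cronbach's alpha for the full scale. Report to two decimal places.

α = 0.26

Σσ²ᵢ = 2.37 + 0.90 + 0.92 = 4.19
Sum of the distinct covariances = 0.44
σ²_T = 4.19 + 2 × 0.44 = 5.07
α = (k/(k−1))·(1 − Σσ²ᵢ/σ²_T) = (3/2)·(1 − 4.19/5.07) = 0.26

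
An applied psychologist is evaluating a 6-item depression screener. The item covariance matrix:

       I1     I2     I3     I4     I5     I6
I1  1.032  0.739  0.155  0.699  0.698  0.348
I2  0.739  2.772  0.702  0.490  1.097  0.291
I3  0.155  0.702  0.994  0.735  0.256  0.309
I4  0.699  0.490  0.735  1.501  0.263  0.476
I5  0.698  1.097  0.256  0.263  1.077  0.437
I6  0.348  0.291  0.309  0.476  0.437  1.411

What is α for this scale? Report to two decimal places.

Σσᵢ² = 1.032 + 2.772 + 0.994 + 1.501 + 1.077 + 1.411 = 8.787
Sum of the distinct covariances = 7.695
σ²_total = 8.787 + 2 × 7.695 = 24.177
α = (k/(k−1))·(1 − Σσᵢ²/σ²_total) = (6/5)·(1 − 8.787/24.177) = 0.76

α = 0.76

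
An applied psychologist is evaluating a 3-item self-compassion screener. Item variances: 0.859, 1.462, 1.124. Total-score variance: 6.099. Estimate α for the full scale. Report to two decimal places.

Σσ²ᵢ = 0.859 + 1.462 + 1.124 = 3.445
α = (k/(k−1))·(1 − Σσ²ᵢ/total variance) = (3/2)·(1 − 3.445/6.099) = 0.65

α = 0.65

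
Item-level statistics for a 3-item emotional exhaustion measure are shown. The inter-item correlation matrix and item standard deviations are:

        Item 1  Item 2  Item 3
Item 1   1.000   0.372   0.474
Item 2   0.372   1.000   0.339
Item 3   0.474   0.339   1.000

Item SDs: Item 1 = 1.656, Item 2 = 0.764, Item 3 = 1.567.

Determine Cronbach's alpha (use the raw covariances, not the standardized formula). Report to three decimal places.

Σσ²ᵢ = 1.656² + 0.764² + 1.567² = 5.7815
Covariances σ_ij = r_ij · s_i · s_j:
  σ(Item 1,Item 2) = 0.372 × 1.656 × 0.764 = 0.4706
  σ(Item 1,Item 3) = 0.474 × 1.656 × 1.567 = 1.2300
  σ(Item 2,Item 3) = 0.339 × 0.764 × 1.567 = 0.4058
σ²_T = Σσ²ᵢ + 2·Σσ_ij = 5.7815 + 2 × 2.1064 = 9.9943
α = (3/2)·(1 − 5.7815/9.9943) = 0.632

α = 0.632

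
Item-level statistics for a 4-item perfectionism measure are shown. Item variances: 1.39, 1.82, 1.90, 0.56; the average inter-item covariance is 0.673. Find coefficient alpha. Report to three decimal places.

Σσ²ᵢ = 1.39 + 1.82 + 1.90 + 0.56 = 5.67
Sum of the 6 distinct covariances = 6 × 0.673 = 4.038
σ²_T = Σσ²ᵢ + 2·Σcov = 5.67 + 2 × 4.038 = 13.746
α = (4/3)·(1 − 5.67/13.746) = 0.783

α = 0.783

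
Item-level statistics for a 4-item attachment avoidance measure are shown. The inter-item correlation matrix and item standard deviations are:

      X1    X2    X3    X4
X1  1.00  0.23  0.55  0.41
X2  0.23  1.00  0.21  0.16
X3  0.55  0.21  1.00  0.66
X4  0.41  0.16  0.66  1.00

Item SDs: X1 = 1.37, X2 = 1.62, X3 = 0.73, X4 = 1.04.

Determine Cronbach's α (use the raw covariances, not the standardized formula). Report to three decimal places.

Cronbach's α = 0.621

Σσ²ᵢ = 1.37² + 1.62² + 0.73² + 1.04² = 6.1158
Covariances σ_ij = r_ij · s_i · s_j:
  σ(X1,X2) = 0.23 × 1.37 × 1.62 = 0.5105
  σ(X1,X3) = 0.55 × 1.37 × 0.73 = 0.5501
  σ(X1,X4) = 0.41 × 1.37 × 1.04 = 0.5842
  σ(X2,X3) = 0.21 × 1.62 × 0.73 = 0.2483
  σ(X2,X4) = 0.16 × 1.62 × 1.04 = 0.2696
  σ(X3,X4) = 0.66 × 0.73 × 1.04 = 0.5011
σ²_T = Σσ²ᵢ + 2·Σσ_ij = 6.1158 + 2 × 2.6638 = 11.4434
α = (4/3)·(1 − 6.1158/11.4434) = 0.621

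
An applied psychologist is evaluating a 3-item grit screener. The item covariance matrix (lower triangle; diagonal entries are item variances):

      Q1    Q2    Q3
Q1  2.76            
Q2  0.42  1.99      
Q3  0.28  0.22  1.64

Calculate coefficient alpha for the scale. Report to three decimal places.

sum of item variances = 2.76 + 1.99 + 1.64 = 6.39
Sum of the distinct covariances = 0.92
σ²_total = 6.39 + 2 × 0.92 = 8.23
α = (k/(k−1))·(1 − sum of item variances/σ²_total) = (3/2)·(1 − 6.39/8.23) = 0.335

coefficient alpha = 0.335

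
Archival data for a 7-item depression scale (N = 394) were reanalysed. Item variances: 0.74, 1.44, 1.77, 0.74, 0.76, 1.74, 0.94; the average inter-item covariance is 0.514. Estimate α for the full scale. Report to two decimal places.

sum of item variances = 0.74 + 1.44 + 1.77 + 0.74 + 0.76 + 1.74 + 0.94 = 8.13
Sum of the 21 distinct covariances = 21 × 0.514 = 10.794
σ²_T = sum of item variances + 2·Σcov = 8.13 + 2 × 10.794 = 29.718
α = (7/6)·(1 − 8.13/29.718) = 0.85

α = 0.85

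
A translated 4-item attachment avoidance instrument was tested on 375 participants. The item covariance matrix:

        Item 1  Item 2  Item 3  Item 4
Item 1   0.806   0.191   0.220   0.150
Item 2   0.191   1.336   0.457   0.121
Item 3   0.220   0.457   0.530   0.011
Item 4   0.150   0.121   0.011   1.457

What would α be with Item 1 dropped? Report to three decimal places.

Remaining items: Item 2, Item 3, Item 4 (k = 3).
Σσᵢ² = 1.336 + 0.530 + 1.457 = 3.323
σ²_total = 3.323 + 2 × 0.589 = 4.501
α (item deleted) = (3/2)·(1 − 3.323/4.501) = 0.393

α = 0.393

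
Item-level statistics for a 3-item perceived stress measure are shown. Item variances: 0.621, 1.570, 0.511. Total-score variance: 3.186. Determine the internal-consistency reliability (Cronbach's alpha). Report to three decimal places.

Σσᵢ² = 0.621 + 1.570 + 0.511 = 2.702
α = (k/(k−1))·(1 − Σσᵢ²/Var(T)) = (3/2)·(1 − 2.702/3.186) = 0.228

α = 0.228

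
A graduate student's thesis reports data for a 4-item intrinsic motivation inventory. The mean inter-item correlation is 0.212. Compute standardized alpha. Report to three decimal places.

Standardized α = k·r̄ / (1 + (k−1)·r̄) = 4 × 0.212 / (1 + 3 × 0.212)
  = 0.8480 / 1.6360 = 0.518

α = 0.518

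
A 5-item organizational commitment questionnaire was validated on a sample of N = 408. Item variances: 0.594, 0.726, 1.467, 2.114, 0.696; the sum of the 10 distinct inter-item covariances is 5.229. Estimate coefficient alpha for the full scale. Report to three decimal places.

α = 0.814

sum of item variances = 0.594 + 0.726 + 1.467 + 2.114 + 0.696 = 5.597
Sum of distinct covariances = 5.229
σ²_total = sum of item variances + 2·Σcov = 5.597 + 2 × 5.229 = 16.055
α = (5/4)·(1 − 5.597/16.055) = 0.814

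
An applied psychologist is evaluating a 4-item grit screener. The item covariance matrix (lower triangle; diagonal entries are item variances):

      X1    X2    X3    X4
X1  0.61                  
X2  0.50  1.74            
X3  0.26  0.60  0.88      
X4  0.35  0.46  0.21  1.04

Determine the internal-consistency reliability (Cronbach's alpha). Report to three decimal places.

ΣVar(i) = 0.61 + 1.74 + 0.88 + 1.04 = 4.27
Sum of off-diagonal covariances = 2.38
Var(T) = 4.27 + 2 × 2.38 = 9.03
α = (k/(k−1))·(1 − ΣVar(i)/Var(T)) = (4/3)·(1 − 4.27/9.03) = 0.703

Cronbach's alpha = 0.703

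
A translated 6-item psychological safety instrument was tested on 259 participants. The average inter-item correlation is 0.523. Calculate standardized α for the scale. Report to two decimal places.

standardized α = 0.87

Standardized α = k·r̄ / (1 + (k−1)·r̄) = 6 × 0.523 / (1 + 5 × 0.523)
  = 3.1380 / 3.6150 = 0.87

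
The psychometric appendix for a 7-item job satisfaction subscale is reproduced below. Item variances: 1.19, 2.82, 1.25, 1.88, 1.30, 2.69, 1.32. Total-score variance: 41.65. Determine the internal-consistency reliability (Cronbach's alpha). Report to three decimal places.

Σσᵢ² = 1.19 + 2.82 + 1.25 + 1.88 + 1.30 + 2.69 + 1.32 = 12.45
α = (k/(k−1))·(1 − Σσᵢ²/σ²_T) = (7/6)·(1 − 12.45/41.65) = 0.818

Cronbach's alpha = 0.818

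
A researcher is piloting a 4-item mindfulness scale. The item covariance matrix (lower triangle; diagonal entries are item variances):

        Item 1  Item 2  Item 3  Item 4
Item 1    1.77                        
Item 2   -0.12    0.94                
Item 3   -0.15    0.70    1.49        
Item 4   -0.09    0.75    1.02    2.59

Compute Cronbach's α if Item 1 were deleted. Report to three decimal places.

Remaining items: Item 2, Item 3, Item 4 (k = 3).
Σσᵢ² = 0.94 + 1.49 + 2.59 = 5.02
total variance = 5.02 + 2 × 2.47 = 9.96
α (item deleted) = (3/2)·(1 − 5.02/9.96) = 0.744

Cronbach's α = 0.744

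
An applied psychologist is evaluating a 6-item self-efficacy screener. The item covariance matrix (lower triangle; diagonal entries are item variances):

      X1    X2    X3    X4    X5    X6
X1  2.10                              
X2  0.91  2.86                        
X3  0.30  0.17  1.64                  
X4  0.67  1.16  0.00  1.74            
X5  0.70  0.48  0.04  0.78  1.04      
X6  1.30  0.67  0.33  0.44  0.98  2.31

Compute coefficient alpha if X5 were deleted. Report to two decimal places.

Remaining items: X1, X2, X3, X4, X6 (k = 5).
Σσ²ᵢ = 2.10 + 2.86 + 1.64 + 1.74 + 2.31 = 10.65
total variance = 10.65 + 2 × 5.95 = 22.55
α (item deleted) = (5/4)·(1 − 10.65/22.55) = 0.66

α = 0.66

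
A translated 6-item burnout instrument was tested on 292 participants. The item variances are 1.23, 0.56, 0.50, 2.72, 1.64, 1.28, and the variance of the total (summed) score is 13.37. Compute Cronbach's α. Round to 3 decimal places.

Σσᵢ² = 1.23 + 0.56 + 0.50 + 2.72 + 1.64 + 1.28 = 7.93
α = (k/(k−1))·(1 − Σσᵢ²/σ²_T) = (6/5)·(1 − 7.93/13.37) = 0.488

α = 0.488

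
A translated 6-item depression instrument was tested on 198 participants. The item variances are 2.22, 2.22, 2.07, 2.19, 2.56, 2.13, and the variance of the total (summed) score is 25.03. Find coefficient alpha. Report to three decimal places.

sum of item variances = 2.22 + 2.22 + 2.07 + 2.19 + 2.56 + 2.13 = 13.39
α = (k/(k−1))·(1 − sum of item variances/Var(T)) = (6/5)·(1 − 13.39/25.03) = 0.558

α = 0.558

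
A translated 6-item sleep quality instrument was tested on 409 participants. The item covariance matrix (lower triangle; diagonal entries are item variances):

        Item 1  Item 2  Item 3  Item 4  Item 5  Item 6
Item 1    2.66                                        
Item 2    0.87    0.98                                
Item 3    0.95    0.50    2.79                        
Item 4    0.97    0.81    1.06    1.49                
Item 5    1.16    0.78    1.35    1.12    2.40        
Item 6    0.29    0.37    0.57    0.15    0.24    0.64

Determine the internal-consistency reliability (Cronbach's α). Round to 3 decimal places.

Cronbach's α = 0.806

Σσᵢ² = 2.66 + 0.98 + 2.79 + 1.49 + 2.40 + 0.64 = 10.96
Σ_{i<j} σ_ij = 11.19
σ²_T = 10.96 + 2 × 11.19 = 33.34
α = (k/(k−1))·(1 − Σσᵢ²/σ²_T) = (6/5)·(1 − 10.96/33.34) = 0.806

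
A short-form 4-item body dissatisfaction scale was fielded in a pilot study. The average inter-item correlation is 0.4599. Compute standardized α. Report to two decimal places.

Standardized α = k·r̄ / (1 + (k−1)·r̄) = 4 × 0.4599 / (1 + 3 × 0.4599)
  = 1.8396 / 2.3797 = 0.77

α = 0.77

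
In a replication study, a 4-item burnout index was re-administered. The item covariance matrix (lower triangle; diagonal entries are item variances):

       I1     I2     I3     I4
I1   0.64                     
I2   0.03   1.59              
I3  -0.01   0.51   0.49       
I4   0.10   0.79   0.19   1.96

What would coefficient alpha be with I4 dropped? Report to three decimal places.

Remaining items: I1, I2, I3 (k = 3).
Σσᵢ² = 0.64 + 1.59 + 0.49 = 2.72
σ²_T = 2.72 + 2 × 0.53 = 3.78
α (item deleted) = (3/2)·(1 − 2.72/3.78) = 0.421

α = 0.421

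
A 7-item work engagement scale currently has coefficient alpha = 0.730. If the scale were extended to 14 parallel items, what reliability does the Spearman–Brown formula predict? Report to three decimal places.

Length factor m = 14/7 = 2.0000
α' = m·α / (1 + (m−1)·α)
   = 14/7 × 0.730 / (1 + (14/7 − 1) × 0.730)
   = 1.4600 / 1.7300 = 0.844

predicted reliability = 0.844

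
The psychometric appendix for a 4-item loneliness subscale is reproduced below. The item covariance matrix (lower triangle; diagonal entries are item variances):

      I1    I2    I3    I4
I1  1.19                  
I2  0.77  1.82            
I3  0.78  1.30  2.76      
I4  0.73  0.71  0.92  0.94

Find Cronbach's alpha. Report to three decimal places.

Σσᵢ² = 1.19 + 1.82 + 2.76 + 0.94 = 6.71
Sum of off-diagonal covariances = 5.21
σ²_total = 6.71 + 2 × 5.21 = 17.13
α = (k/(k−1))·(1 − Σσᵢ²/σ²_total) = (4/3)·(1 − 6.71/17.13) = 0.811

α = 0.811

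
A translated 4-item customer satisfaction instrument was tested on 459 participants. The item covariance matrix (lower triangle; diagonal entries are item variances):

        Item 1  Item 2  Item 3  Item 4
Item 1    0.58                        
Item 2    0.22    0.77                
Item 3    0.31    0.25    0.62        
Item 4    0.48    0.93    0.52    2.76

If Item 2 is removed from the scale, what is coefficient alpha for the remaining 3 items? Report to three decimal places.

Remaining items: Item 1, Item 3, Item 4 (k = 3).
ΣVar(i) = 0.58 + 0.62 + 2.76 = 3.96
σ²_T = 3.96 + 2 × 1.31 = 6.58
α (item deleted) = (3/2)·(1 − 3.96/6.58) = 0.597

α = 0.597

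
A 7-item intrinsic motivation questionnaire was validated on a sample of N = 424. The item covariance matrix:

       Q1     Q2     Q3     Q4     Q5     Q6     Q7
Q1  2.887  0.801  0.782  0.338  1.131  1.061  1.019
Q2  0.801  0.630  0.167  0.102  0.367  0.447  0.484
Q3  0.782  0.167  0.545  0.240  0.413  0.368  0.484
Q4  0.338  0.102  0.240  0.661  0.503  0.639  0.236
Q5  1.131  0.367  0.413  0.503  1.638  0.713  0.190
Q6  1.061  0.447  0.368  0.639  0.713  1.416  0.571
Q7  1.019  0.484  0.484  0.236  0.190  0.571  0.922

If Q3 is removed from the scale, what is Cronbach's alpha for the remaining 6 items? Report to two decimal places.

α = 0.81

Remaining items: Q1, Q2, Q4, Q5, Q6, Q7 (k = 6).
Σσ²ᵢ = 2.887 + 0.630 + 0.661 + 1.638 + 1.416 + 0.922 = 8.154
σ²_total = 8.154 + 2 × 8.602 = 25.358
α (item deleted) = (6/5)·(1 − 8.154/25.358) = 0.81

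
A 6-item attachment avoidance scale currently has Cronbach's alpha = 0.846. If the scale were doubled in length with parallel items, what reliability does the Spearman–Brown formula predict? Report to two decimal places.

predicted reliability = 0.92

Length factor m = 2
α' = m·α / (1 + (m−1)·α)
   = 2 × 0.846 / (1 + (2 − 1) × 0.846)
   = 1.6920 / 1.8460 = 0.92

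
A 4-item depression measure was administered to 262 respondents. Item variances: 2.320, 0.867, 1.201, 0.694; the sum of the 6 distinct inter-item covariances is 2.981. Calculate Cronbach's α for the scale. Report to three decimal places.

Σσ²ᵢ = 2.320 + 0.867 + 1.201 + 0.694 = 5.082
Sum of distinct covariances = 2.981
σ²_total = Σσ²ᵢ + 2·Σcov = 5.082 + 2 × 2.981 = 11.044
α = (4/3)·(1 − 5.082/11.044) = 0.720

α = 0.720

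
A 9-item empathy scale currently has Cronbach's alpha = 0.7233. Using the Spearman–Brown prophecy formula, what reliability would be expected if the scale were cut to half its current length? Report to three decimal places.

Length factor m = 1/2
α' = m·α / (1 − (1−m)·α)
   = 1/2 × 0.7233 / (1 − (1 − 1/2) × 0.7233)
   = 0.3617 / 0.6383 = 0.567

predicted reliability = 0.567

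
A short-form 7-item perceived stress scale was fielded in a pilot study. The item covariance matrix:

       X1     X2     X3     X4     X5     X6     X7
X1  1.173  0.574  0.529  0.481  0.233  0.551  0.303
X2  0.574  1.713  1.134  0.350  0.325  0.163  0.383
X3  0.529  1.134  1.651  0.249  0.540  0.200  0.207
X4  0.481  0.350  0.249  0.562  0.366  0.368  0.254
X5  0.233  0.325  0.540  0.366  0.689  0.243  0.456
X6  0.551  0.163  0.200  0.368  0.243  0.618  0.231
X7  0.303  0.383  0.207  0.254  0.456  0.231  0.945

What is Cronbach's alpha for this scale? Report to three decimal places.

Cronbach's alpha = 0.804

Σσᵢ² = 1.173 + 1.713 + 1.651 + 0.562 + 0.689 + 0.618 + 0.945 = 7.351
Σ_{i<j} σ_ij = 8.140
σ²_total = 7.351 + 2 × 8.140 = 23.631
α = (k/(k−1))·(1 − Σσᵢ²/σ²_total) = (7/6)·(1 − 7.351/23.631) = 0.804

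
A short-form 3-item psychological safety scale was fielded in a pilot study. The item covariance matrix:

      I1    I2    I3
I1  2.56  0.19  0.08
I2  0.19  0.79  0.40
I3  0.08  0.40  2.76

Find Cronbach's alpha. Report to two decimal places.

Cronbach's alpha = 0.27

ΣVar(i) = 2.56 + 0.79 + 2.76 = 6.11
Sum of off-diagonal covariances = 0.67
Var(T) = 6.11 + 2 × 0.67 = 7.45
α = (k/(k−1))·(1 − ΣVar(i)/Var(T)) = (3/2)·(1 − 6.11/7.45) = 0.27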